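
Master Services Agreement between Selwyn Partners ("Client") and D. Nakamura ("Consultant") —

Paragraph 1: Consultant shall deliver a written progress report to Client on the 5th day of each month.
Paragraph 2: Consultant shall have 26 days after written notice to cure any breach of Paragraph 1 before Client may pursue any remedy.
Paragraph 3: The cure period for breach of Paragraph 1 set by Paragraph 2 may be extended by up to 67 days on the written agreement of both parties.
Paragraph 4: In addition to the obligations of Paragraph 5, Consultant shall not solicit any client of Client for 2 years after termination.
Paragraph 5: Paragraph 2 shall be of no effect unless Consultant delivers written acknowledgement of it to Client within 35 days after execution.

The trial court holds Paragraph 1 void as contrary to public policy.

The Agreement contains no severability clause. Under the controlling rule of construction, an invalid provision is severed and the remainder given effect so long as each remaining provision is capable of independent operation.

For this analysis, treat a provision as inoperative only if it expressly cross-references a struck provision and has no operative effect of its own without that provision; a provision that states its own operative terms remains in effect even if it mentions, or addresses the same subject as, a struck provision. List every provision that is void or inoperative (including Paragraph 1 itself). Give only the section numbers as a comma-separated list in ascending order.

1, 2, 3, 5

Paragraph 1 is struck. Paragraph 2 operates only by reference to Paragraph 1, so it falls with Paragraph 1. The whole of Paragraph 3 is the extension of the cure period for breach of Paragraph 1, defined by reference to Paragraph 2, so Paragraph 3 cannot stand once Paragraph 2 is removed. Paragraph 5 has no operative effect of its own apart from Paragraph 2 and is therefore inoperative. Paragraph 4 mentions Paragraph 5 but its own obligation stands independently of Paragraph 5, so Paragraph 4 is not affected. With no severability clause, the stated default rule severs what cannot stand and enforces each remaining provision that can operate on its own. Only Paragraph 4 remains in effect.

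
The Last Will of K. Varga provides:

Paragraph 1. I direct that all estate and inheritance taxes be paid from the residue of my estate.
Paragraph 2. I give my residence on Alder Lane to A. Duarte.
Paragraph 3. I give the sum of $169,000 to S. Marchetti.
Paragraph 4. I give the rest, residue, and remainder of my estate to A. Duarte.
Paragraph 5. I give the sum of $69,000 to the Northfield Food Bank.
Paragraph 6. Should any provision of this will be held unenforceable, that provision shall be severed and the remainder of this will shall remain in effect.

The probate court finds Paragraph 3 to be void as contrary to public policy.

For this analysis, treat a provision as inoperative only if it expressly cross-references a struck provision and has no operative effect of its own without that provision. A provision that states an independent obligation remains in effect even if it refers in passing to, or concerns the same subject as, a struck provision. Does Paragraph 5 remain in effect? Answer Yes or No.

Yes

Paragraph 3 is struck. Nothing else in the will is defined by reference to Paragraph 3. Paragraph 6 is a severability clause and preserves every provision that can still be given independent effect. The provisions still in force are Paragraph 1, Paragraph 2, Paragraph 4, Paragraph 5, and Paragraph 6. Paragraph 5 is among the surviving provisions, so the answer is yes.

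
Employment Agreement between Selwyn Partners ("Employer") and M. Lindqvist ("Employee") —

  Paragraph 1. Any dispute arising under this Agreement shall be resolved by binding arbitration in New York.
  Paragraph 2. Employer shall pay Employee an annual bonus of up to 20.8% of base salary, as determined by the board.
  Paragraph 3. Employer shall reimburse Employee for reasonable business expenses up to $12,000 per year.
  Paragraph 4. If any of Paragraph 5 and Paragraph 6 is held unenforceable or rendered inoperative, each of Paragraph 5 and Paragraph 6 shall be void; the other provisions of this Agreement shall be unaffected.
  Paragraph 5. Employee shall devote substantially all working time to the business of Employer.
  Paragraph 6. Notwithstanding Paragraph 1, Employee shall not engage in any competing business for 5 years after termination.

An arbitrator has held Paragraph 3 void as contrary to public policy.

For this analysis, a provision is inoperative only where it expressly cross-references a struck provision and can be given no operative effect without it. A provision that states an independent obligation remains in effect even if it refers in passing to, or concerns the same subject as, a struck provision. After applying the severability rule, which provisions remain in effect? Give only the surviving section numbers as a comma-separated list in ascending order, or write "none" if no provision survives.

1, 2, 4, 5, 6

Paragraph 3 is struck. No other provision's operative terms depend on Paragraph 3. Paragraph 4 ties Paragraph 5 and Paragraph 6 together, but none of those is affected here; the remaining provisions continue in force under Paragraph 4. That leaves Paragraph 1, Paragraph 2, Paragraph 4, Paragraph 5, and Paragraph 6 in effect.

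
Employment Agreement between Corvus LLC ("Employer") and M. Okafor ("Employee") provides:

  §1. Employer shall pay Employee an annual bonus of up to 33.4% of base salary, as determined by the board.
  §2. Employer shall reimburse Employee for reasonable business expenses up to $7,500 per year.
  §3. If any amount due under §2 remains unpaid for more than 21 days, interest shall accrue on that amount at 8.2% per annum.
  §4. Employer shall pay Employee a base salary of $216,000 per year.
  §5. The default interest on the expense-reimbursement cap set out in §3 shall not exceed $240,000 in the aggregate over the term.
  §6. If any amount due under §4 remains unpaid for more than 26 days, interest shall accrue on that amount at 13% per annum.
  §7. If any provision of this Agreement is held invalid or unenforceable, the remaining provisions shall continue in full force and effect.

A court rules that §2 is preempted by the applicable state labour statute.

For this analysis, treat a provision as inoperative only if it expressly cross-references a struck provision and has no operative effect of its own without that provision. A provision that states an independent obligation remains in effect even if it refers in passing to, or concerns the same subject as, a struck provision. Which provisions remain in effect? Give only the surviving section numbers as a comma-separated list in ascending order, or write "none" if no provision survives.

§2 is struck. The whole of §3 is the default interest on the expense-reimbursement cap, defined by reference to §2, so §3 cannot stand once §2 is removed. The whole of §5 is the aggregate cap on the default interest on the expense-reimbursement cap, defined by reference to §3, so §5 cannot stand once §3 is removed. §7 is a severability clause and preserves every provision that can still be given independent effect. That leaves §1, §4, §6, and §7 in effect.

1, 4, 6, 7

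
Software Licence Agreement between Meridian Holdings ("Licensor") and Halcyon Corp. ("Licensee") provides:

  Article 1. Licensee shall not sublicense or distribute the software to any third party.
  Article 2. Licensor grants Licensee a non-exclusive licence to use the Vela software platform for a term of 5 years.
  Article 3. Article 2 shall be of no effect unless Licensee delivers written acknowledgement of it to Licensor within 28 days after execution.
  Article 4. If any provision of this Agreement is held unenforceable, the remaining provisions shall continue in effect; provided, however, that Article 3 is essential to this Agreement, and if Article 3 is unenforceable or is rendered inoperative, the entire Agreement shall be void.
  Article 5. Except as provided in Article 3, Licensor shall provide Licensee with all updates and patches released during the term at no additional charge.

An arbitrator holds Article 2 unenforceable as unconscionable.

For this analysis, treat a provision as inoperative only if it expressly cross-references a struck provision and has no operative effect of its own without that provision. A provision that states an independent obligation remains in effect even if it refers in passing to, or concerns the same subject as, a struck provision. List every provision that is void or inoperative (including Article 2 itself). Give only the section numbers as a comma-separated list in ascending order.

1, 2, 3, 4, 5

Article 2 is struck. The only function of Article 3 is the acknowledgement condition for Article 2, so it cannot stand once Article 2 is removed. Article 4 makes Article 3 an essential term, and Article 3 has been rendered inoperative by the cascade; under Article 4, the entire Agreement is therefore void. No provision of the Agreement survives.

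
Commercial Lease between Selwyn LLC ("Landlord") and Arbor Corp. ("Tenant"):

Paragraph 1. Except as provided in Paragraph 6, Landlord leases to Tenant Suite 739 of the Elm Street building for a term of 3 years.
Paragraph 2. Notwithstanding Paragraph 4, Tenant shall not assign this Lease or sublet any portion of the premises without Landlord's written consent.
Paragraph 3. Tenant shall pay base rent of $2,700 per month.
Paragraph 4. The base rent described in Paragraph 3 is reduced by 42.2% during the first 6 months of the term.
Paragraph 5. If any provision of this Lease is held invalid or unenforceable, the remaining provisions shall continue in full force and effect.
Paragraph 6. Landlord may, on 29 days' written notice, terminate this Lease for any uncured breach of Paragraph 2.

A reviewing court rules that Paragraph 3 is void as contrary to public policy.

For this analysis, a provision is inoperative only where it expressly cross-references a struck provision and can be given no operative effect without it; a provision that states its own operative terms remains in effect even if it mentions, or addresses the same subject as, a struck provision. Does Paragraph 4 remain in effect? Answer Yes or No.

Paragraph 3 is struck. Paragraph 4 does nothing except set the introductory reduction to the base rent by reference to Paragraph 3; with Paragraph 3 gone it has no independent effect and is inoperative. Paragraph 2 mentions Paragraph 4 but its own obligation stands independently of Paragraph 4, so Paragraph 2 is not affected. Under the severability clause in Paragraph 5, the remaining provisions continue in force. The provisions still in force are Paragraph 1, Paragraph 2, Paragraph 5, and Paragraph 6. Paragraph 4 is among the inoperative provisions, so the answer is no.

No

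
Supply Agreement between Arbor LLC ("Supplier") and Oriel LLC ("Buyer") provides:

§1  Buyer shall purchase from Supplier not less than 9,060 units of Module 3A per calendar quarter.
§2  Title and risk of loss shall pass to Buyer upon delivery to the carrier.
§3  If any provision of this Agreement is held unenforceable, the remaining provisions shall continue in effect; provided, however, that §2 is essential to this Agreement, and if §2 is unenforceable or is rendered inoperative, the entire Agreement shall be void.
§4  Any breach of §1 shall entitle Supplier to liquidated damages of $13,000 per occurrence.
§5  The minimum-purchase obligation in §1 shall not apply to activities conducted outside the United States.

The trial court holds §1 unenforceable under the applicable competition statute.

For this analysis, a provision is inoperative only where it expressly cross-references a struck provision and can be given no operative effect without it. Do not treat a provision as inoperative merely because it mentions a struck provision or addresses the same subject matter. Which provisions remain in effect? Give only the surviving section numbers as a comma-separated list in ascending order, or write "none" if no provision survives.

2, 3

§1 is struck. The whole of §4 is the liquidated-damages amount, defined by reference to §1, so §4 cannot stand once §1 is removed. §5 operates only by reference to §1, so it falls with §1. §3 makes §2 an essential term, but §2 is unaffected, so the severability proviso in §3 preserves the remaining provisions. That leaves §2 and §3 in effect.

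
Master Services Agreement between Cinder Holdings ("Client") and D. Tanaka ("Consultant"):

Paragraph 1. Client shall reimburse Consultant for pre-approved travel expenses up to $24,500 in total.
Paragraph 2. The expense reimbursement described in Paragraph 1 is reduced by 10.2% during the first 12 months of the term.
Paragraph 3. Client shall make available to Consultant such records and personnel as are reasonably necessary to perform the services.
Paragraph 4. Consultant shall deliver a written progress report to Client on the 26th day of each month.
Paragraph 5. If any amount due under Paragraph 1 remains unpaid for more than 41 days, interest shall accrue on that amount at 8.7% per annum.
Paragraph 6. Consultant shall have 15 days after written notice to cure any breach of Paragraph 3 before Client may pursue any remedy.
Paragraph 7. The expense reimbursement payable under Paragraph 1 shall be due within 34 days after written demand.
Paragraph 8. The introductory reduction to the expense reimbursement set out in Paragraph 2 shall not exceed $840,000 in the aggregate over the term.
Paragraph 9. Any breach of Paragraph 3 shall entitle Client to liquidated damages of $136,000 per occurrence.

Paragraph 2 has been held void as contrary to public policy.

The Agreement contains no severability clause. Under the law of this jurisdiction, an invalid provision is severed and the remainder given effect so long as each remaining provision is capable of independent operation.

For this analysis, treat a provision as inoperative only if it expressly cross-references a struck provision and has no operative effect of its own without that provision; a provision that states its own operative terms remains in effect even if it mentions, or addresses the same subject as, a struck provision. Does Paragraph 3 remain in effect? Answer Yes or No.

Yes

Paragraph 2 is struck. The whole of Paragraph 8 is the aggregate cap on the introductory reduction to the expense reimbursement, defined by reference to Paragraph 2, so Paragraph 8 cannot stand once Paragraph 2 is removed. Under the stated default rule, only provisions that cannot operate independently fall away; the rest are enforced. The provisions still in force are Paragraph 1, Paragraph 3, Paragraph 4, Paragraph 5, Paragraph 6, Paragraph 7, and Paragraph 9. Paragraph 3 is among the surviving provisions, so the answer is yes.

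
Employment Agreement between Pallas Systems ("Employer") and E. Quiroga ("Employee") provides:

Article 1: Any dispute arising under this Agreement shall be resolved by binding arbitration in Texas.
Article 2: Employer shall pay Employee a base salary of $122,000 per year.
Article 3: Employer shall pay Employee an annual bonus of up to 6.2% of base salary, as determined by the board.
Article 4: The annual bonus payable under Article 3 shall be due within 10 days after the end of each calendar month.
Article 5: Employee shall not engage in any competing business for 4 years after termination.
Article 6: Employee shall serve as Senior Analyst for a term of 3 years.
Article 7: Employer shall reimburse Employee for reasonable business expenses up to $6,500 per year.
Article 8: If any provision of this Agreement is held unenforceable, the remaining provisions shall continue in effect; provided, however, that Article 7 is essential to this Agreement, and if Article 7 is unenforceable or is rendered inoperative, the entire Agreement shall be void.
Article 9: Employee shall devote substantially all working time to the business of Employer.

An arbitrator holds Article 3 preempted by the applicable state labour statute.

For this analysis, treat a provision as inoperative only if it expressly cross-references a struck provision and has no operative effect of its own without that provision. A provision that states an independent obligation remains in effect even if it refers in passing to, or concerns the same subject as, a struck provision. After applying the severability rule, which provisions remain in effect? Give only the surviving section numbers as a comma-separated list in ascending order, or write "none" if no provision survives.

Article 3 is struck. Article 4 operates only by reference to Article 3, so it falls with Article 3. Article 8 makes Article 7 an essential term, but Article 7 is unaffected, so the severability proviso in Article 8 preserves the remaining provisions. The provisions still in force are Article 1, Article 2, Article 5, Article 6, Article 7, Article 8, and Article 9.

1, 2, 5, 6, 7, 8, 9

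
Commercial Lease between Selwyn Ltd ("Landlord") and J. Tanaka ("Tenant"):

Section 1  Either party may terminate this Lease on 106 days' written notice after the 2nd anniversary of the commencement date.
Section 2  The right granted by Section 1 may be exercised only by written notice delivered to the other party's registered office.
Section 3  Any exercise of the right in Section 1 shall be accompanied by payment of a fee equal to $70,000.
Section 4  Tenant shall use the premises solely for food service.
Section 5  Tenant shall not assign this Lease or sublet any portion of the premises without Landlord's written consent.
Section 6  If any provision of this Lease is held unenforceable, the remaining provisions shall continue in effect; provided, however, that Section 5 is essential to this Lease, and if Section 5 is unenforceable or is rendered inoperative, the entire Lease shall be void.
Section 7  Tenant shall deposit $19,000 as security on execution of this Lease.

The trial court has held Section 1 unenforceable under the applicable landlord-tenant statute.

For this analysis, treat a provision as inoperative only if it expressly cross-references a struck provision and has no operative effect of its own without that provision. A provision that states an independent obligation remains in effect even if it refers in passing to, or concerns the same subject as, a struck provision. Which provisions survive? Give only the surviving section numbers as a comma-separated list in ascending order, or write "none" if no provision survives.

4, 5, 6, 7

Section 1 is struck. Section 2 operates only by reference to Section 1, so it falls with Section 1. Section 3 has no operative effect of its own apart from Section 1 and is therefore inoperative. Section 6 makes Section 5 an essential term, but Section 5 is unaffected, so the severability proviso in Section 6 preserves the remaining provisions. That leaves Section 4, Section 5, Section 6, and Section 7 in effect.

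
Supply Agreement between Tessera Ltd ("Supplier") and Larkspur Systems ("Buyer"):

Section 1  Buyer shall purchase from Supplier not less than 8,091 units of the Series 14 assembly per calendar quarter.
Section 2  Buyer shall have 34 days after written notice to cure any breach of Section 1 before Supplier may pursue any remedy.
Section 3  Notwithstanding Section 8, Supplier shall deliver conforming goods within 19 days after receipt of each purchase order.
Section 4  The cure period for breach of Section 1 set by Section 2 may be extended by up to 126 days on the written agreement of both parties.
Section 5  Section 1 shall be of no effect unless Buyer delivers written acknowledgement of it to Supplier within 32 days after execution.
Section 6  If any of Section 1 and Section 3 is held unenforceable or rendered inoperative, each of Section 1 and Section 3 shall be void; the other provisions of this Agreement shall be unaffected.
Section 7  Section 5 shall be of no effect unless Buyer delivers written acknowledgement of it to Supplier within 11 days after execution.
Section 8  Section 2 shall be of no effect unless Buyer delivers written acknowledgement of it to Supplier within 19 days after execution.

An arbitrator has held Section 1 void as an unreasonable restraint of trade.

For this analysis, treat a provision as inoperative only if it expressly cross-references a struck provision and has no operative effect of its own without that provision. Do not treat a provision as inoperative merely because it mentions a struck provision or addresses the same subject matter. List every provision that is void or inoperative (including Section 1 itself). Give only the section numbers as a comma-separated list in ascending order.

1, 2, 3, 4, 5, 7, 8

Section 1 is struck. Section 2 operates only by reference to Section 1, so it falls with Section 1. Section 5 has no operative effect of its own apart from Section 1 and is therefore inoperative. The whole of Section 4 is the extension of the cure period for breach of Section 1, defined by reference to Section 2, so Section 4 cannot stand once Section 2 is removed. The only function of Section 7 is the acknowledgement condition for Section 5, so it cannot stand once Section 5 is removed. The only function of Section 8 is the acknowledgement condition for Section 2, so it cannot stand once Section 2 is removed. Section 6 declares Section 1 and Section 3 mutually dependent; since one of them has fallen, all of them are of no effect. That brings down Section 3 as well. The remainder continues in force under Section 6. Only Section 6 remains in effect.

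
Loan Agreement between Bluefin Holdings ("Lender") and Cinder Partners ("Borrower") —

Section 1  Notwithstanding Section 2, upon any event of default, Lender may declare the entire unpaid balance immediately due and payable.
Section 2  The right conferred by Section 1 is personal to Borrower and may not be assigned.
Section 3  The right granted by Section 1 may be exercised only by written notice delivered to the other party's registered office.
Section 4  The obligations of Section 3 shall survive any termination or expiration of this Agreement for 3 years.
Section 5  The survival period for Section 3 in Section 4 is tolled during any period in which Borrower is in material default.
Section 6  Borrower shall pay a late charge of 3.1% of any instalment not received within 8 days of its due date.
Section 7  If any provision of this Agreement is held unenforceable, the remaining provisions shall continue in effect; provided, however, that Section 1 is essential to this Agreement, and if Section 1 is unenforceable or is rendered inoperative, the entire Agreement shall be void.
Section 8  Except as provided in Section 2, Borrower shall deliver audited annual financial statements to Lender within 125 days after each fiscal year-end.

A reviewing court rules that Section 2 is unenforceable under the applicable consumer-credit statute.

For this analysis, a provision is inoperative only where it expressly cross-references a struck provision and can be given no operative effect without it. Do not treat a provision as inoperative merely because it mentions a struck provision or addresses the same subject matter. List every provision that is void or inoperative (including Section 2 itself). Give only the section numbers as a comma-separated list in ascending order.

Section 2 is struck. Although Section 1 refers to Section 2, its operative terms do not depend on Section 2, so it remains in effect. Although Section 8 refers to Section 2, its operative terms do not depend on Section 2, so it remains in effect. Nothing else in the Agreement is defined by reference to Section 2. Section 7 makes Section 1 an essential term, but Section 1 is unaffected, so the severability proviso in Section 7 preserves the remaining provisions. That leaves Section 1, Section 3, Section 4, Section 5, Section 6, Section 7, and Section 8 in effect.

2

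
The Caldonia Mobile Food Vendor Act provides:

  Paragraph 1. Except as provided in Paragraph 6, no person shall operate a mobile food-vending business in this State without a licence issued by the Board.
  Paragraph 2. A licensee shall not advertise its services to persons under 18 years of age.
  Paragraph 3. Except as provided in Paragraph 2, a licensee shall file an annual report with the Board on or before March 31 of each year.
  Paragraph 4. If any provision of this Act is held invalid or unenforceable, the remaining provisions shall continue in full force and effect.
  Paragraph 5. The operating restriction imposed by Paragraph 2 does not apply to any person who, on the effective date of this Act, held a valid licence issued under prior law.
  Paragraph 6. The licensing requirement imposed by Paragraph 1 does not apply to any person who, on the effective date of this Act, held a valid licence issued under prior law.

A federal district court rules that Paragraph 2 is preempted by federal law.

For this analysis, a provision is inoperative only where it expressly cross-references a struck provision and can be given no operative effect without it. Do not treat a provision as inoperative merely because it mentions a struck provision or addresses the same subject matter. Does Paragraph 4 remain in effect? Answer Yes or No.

Yes

Paragraph 2 is struck. Paragraph 5 operates only by reference to Paragraph 2, so it falls with Paragraph 2. Although Paragraph 3 refers to Paragraph 2, its operative terms do not depend on Paragraph 2, so it remains in effect. Paragraph 4 is a severability clause and preserves every provision that can still be given independent effect. Paragraph 1, Paragraph 3, Paragraph 4, and Paragraph 6 remain in effect. Paragraph 4 is among the surviving provisions, so the answer is yes.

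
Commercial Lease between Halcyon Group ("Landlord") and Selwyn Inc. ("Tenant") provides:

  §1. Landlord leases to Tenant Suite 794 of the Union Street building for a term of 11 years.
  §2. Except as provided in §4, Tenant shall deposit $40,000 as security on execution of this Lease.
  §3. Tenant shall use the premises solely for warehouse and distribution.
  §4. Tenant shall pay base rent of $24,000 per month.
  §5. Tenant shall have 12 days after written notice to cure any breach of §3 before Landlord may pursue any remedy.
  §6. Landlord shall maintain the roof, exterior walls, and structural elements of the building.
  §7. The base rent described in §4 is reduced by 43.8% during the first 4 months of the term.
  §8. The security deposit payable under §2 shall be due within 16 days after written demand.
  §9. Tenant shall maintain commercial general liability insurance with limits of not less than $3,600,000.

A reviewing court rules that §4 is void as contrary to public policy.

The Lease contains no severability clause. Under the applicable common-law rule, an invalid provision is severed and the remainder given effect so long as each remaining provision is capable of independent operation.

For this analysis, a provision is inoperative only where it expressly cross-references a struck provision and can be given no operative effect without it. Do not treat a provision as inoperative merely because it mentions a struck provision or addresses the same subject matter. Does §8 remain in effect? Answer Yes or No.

Yes

§4 is struck. §7 has no operative effect of its own apart from §4 and is therefore inoperative. Although §2 refers to §4, its operative terms do not depend on §4, so it remains in effect. With no severability clause, the stated default rule severs what cannot stand and enforces each remaining provision that can operate on its own. The provisions still in force are §1, §2, §3, §5, §6, §8, and §9. §8 is among the surviving provisions, so the answer is yes.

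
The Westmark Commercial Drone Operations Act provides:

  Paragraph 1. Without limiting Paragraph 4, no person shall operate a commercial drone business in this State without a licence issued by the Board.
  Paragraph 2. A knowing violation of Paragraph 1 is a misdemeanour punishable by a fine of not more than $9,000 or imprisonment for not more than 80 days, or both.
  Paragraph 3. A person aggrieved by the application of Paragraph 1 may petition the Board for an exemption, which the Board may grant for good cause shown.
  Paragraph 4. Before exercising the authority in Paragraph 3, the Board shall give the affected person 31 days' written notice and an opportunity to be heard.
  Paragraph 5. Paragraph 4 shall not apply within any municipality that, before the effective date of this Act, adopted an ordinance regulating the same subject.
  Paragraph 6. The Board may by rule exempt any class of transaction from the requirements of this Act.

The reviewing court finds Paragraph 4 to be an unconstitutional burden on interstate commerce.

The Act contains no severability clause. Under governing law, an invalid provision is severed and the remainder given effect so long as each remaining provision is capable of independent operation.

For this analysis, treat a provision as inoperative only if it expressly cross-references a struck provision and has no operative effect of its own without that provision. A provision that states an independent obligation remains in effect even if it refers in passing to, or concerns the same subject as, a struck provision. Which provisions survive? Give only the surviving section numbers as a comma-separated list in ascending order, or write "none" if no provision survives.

Paragraph 4 is struck. Paragraph 5 operates only by reference to Paragraph 4, so it falls with Paragraph 4. Although Paragraph 1 refers to Paragraph 4, its operative terms do not depend on Paragraph 4, so it remains in effect. With no severability clause, the stated default rule severs what cannot stand and enforces each remaining provision that can operate on its own. The provisions still in force are Paragraph 1, Paragraph 2, Paragraph 3, and Paragraph 6.

1, 2, 3, 6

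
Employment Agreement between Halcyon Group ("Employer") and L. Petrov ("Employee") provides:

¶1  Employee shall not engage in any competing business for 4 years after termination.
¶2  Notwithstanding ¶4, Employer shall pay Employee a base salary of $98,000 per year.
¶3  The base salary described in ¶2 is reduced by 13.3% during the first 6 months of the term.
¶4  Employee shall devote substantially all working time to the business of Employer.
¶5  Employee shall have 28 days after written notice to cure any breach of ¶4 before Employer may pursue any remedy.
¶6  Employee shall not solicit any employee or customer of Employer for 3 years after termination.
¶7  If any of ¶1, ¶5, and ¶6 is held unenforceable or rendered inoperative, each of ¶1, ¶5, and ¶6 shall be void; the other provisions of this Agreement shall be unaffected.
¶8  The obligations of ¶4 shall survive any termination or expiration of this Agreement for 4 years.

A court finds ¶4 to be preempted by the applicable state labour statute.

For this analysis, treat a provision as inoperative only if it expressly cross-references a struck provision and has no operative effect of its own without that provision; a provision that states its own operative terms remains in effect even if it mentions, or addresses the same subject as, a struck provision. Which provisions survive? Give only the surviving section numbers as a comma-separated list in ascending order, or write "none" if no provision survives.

¶4 is struck. ¶5 has no operative effect of its own apart from ¶4 and is therefore inoperative. ¶8 merely fixes the survival period for ¶4; with ¶4 gone it has nothing to operate on and falls away. ¶2 mentions ¶4 but its own obligation stands independently of ¶4, so ¶2 is not affected. ¶7 declares ¶1, ¶5, and ¶6 mutually dependent; since one of them has fallen, all of them are of no effect. That brings down ¶1 and ¶6 as well. The remainder continues in force under ¶7. That leaves ¶2, ¶3, and ¶7 in effect.

2, 3, 7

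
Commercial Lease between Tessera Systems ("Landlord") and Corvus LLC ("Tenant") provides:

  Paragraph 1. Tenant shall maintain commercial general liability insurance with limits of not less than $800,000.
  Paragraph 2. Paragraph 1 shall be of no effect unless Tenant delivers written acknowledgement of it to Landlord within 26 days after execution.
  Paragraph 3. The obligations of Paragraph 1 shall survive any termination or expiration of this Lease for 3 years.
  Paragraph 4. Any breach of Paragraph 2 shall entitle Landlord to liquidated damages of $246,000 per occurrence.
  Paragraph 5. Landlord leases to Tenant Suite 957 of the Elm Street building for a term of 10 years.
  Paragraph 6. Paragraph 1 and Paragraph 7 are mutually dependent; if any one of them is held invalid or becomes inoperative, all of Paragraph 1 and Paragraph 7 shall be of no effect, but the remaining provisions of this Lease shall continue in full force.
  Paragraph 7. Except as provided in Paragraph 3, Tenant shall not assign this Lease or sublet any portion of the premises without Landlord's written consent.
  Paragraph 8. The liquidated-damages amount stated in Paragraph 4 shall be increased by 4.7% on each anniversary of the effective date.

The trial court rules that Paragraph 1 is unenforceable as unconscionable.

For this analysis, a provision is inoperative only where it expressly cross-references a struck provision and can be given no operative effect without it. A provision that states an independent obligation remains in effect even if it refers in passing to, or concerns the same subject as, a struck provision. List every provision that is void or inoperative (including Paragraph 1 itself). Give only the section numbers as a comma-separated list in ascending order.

1, 2, 3, 4, 7, 8

Paragraph 1 is struck. Paragraph 2 merely fixes the acknowledgement condition for Paragraph 1; with Paragraph 1 gone it has nothing to operate on and falls away. Paragraph 3 operates only by reference to Paragraph 1, so it falls with Paragraph 1. Paragraph 4 has no operative effect of its own apart from Paragraph 2 and is therefore inoperative. Paragraph 8 has no operative effect of its own apart from Paragraph 4 and is therefore inoperative. Paragraph 6 declares Paragraph 1 and Paragraph 7 mutually dependent; since one of them has fallen, all of them are of no effect. That brings down Paragraph 7 as well. The remainder continues in force under Paragraph 6. The provisions still in force are Paragraph 5 and Paragraph 6.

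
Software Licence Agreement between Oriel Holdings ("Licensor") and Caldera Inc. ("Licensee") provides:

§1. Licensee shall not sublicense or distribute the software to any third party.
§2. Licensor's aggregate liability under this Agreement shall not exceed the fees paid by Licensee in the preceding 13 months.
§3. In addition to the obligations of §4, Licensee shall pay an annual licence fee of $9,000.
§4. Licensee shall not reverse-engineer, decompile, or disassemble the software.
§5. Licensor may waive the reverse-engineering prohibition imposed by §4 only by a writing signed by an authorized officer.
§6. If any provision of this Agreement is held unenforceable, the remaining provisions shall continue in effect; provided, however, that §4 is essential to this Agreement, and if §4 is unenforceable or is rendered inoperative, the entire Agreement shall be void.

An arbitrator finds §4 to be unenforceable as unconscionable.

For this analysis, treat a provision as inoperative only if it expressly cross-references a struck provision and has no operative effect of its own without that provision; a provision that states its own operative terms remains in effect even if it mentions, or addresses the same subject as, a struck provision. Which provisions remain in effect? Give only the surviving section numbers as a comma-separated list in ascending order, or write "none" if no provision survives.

§4 is struck. §5 operates only by reference to §4, so it falls with §4. §6 makes §4 an essential term, and §4 is the provision held invalid; under §6, the entire Agreement is therefore void. No provision of the Agreement survives.

none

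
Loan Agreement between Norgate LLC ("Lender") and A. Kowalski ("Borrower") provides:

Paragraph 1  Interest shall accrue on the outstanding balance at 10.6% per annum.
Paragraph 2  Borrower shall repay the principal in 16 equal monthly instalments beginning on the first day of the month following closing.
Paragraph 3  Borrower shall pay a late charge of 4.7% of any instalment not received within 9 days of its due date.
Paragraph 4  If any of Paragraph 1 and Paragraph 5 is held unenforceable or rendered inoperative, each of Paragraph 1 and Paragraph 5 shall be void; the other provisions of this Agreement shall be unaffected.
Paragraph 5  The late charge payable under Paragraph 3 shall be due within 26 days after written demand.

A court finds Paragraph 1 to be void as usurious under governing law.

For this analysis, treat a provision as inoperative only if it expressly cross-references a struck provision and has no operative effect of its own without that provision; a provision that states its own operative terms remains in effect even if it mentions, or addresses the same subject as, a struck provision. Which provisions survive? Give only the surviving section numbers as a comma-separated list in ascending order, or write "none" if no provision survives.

2, 3, 4

Paragraph 1 is struck. Nothing else in the Agreement is defined by reference to Paragraph 1. Paragraph 4 declares Paragraph 1 and Paragraph 5 mutually dependent; since one of them has fallen, all of them are of no effect. That brings down Paragraph 5 as well. The remainder continues in force under Paragraph 4. Paragraph 2, Paragraph 3, and Paragraph 4 remain in effect.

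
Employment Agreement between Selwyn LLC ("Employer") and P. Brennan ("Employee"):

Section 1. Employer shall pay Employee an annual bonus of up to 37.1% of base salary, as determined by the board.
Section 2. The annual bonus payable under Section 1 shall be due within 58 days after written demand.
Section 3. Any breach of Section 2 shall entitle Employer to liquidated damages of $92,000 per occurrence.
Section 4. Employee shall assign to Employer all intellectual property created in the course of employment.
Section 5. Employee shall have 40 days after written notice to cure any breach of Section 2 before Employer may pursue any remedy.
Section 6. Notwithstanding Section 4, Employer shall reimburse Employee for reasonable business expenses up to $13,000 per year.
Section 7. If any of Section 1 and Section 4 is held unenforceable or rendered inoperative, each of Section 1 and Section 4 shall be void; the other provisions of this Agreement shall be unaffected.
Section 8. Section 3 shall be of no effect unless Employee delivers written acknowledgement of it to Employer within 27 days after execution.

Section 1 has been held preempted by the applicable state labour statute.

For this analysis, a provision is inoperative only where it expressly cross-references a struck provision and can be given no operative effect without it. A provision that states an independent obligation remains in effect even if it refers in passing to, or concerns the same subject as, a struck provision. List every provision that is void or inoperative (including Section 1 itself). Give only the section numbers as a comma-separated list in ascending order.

1, 2, 3, 4, 5, 8

Section 1 is struck. Section 2 has no operative effect of its own apart from Section 1 and is therefore inoperative. Section 3 has no operative effect of its own apart from Section 2 and is therefore inoperative. Section 5 has no operative effect of its own apart from Section 2 and is therefore inoperative. Section 8 merely fixes the acknowledgement condition for Section 3; with Section 3 gone it has nothing to operate on and falls away. Although Section 6 refers to Section 4, its operative terms do not depend on Section 4, so it remains in effect. Section 7 declares Section 1 and Section 4 mutually dependent; since one of them has fallen, all of them are of no effect. That brings down Section 4 as well. The remainder continues in force under Section 7. That leaves Section 6 and Section 7 in effect.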